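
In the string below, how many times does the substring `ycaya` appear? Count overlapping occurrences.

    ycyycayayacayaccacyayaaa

1

Sliding a length-5 window over the 24 characters (20 positions):
  position 4–8: ycaya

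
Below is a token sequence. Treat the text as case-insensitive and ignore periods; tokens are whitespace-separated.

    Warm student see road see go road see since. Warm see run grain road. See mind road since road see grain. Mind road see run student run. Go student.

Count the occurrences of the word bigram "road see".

Scanning the 28 overlapping bigram windows for "road see":
  position 4–5: road see
  position 7–8: road see
  position 14–15: road see
  position 19–20: road see
  position 23–24: road see

5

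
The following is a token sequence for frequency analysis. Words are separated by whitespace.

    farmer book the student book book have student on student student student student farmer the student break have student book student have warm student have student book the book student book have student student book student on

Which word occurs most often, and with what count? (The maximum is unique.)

"student", 15 times

Unigram frequencies (highest first):
  student: 15
  book: 8
  have: 5
  the: 3
  farmer: 2
  on: 2
  … (2 more, each ≤ 1)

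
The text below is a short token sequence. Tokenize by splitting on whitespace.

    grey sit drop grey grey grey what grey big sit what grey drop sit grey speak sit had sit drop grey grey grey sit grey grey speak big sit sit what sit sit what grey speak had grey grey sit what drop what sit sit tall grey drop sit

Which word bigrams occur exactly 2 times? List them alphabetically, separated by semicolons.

Bigram counts meeting the condition (exactly 2 times):
  big sit: 2
  drop grey: 2
  drop sit: 2
  grey drop: 2
  sit drop: 2
  sit grey: 2
  what sit: 2

big sit; drop grey; drop sit; grey drop; sit drop; sit grey; what sit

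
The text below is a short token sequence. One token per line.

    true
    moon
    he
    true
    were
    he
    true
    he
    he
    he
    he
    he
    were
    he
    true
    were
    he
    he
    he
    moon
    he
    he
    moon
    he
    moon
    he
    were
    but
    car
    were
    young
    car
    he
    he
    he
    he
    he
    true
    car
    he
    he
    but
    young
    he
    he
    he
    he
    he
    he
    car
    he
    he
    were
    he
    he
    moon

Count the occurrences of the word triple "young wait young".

0

Scanning the 54 overlapping trigram windows for "young wait young":
  (none found)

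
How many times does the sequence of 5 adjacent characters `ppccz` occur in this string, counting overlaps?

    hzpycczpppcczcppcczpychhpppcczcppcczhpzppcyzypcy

Sliding a length-5 window over the 48 characters (44 positions):
  position 9–13: ppccz
  position 15–19: ppccz
  position 26–30: ppccz
  position 32–36: ppccz

4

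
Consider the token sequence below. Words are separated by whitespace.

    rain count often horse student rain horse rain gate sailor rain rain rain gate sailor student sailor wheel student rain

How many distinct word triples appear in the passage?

20 tokens → 18 trigram windows in total.
Repeated trigrams (each contributes count−1 duplicates):
  rain gate sailor: 2
1 duplicate windows → 18 − 1 = 17 distinct.

17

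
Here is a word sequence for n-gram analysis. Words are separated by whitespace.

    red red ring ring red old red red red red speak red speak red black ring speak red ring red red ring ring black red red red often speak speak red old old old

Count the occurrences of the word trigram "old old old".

Scanning the 32 overlapping trigram windows for "old old old":
  position 32–34: old old old

1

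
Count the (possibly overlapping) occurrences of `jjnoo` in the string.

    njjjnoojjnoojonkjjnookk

3

Sliding a length-5 window over the 23 characters (19 positions):
  position 3–7: jjnoo
  position 8–12: jjnoo
  position 17–21: jjnoo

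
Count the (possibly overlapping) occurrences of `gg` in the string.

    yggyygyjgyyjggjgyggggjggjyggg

Sliding a length-2 window over the 29 characters (28 positions):
  position 2–3: gg
  position 13–14: gg
  position 18–19: gg
  position 19–20: gg
  position 20–21: gg
  position 23–24: gg
  position 27–28: gg
  position 28–29: gg

8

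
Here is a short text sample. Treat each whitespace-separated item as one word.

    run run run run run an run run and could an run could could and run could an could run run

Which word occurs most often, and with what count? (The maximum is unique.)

Unigram frequencies (highest first):
  run: 11
  could: 5
  an: 3
  and: 2

"run", 11 times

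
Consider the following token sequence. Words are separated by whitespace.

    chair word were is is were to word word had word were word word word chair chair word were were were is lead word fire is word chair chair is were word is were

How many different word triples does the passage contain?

30

34 tokens → 32 trigram windows in total.
Repeated trigrams (each contributes count−1 duplicates):
  chair word were: 2
  word chair chair: 2
2 duplicate windows → 32 − 2 = 30 distinct.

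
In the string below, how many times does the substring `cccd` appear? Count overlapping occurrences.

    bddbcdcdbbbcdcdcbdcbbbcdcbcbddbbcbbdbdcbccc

Sliding a length-4 window over the 43 characters (40 positions):
  (no match at any position)

0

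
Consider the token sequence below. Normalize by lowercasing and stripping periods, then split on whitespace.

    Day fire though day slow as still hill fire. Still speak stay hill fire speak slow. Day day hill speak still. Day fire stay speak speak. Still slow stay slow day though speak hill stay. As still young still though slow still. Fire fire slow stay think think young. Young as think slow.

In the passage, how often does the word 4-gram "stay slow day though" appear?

Scanning the 50 overlapping 4-gram windows for "stay slow day though":
  position 29–32: stay slow day though

1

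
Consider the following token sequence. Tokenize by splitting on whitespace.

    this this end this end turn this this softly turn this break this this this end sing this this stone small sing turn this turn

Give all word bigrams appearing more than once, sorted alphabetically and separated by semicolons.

Bigram counts meeting the condition (more than once):
  this end: 3
  this this: 5
  turn this: 3

this end; this this; turn this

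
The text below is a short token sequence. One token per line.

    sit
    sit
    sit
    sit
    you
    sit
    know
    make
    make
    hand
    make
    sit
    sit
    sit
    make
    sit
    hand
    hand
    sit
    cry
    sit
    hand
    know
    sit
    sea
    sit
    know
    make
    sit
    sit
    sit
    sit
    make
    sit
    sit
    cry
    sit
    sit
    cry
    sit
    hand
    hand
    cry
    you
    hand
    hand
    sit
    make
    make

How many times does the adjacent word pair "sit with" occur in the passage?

Scanning the 48 overlapping bigram windows for "sit with":
  (none found)

0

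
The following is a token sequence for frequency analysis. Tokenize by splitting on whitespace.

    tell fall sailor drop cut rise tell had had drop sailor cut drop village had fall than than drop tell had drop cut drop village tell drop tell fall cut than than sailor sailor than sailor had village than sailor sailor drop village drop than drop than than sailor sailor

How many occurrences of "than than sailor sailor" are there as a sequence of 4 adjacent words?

2

Scanning the 47 overlapping 4-gram windows for "than than sailor sailor":
  position 31–34: than than sailor sailor
  position 47–50: than than sailor sailor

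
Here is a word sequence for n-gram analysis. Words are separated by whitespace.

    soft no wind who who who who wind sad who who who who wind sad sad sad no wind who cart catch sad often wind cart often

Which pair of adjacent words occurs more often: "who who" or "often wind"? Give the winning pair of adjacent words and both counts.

"who who" (6 vs 1)

"who who": 6 occurrences
"often wind": 1 occurrence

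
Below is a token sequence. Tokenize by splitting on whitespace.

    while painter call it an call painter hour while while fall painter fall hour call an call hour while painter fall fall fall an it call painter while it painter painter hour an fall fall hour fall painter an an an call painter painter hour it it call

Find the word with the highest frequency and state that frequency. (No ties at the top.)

"painter", 10 times

Unigram frequencies (highest first):
  painter: 10
  fall: 8
  call: 7
  an: 7
  hour: 6
  while: 5
  … (1 more, each ≤ 5)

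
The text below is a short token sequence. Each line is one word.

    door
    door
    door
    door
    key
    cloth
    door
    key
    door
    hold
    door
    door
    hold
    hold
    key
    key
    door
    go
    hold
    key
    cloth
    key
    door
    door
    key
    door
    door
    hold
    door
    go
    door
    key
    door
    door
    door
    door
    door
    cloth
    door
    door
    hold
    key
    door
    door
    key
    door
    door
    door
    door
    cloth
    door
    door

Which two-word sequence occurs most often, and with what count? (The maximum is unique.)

Bigram frequencies (highest first):
  door door: 16
  key door: 7
  door key: 5
  door hold: 4
  cloth door: 3
  hold key: 3
  … (9 more, each ≤ 2)

"door door", 16 times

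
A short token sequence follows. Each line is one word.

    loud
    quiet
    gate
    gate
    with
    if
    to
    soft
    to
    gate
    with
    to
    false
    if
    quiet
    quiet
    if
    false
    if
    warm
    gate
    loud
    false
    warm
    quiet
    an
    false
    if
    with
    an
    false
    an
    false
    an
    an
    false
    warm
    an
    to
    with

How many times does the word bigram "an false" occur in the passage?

4

Scanning the 39 overlapping bigram windows for "an false":
  position 26–27: an false
  position 30–31: an false
  position 32–33: an false
  position 35–36: an false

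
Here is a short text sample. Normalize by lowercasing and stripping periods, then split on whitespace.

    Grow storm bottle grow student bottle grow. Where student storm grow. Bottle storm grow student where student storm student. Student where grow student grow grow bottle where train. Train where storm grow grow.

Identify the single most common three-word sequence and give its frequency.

Trigram frequencies (highest first):
  where student storm: 2
  grow storm bottle: 1
  storm bottle grow: 1
  bottle grow student: 1
  grow student bottle: 1
  student bottle grow: 1
  … (24 more, each ≤ 1)

"where student storm", 2 times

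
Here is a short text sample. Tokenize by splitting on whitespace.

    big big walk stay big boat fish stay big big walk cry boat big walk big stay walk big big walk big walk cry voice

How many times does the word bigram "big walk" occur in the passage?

5

Scanning the 24 overlapping bigram windows for "big walk":
  position 2–3: big walk
  position 10–11: big walk
  position 14–15: big walk
  position 20–21: big walk
  position 22–23: big walk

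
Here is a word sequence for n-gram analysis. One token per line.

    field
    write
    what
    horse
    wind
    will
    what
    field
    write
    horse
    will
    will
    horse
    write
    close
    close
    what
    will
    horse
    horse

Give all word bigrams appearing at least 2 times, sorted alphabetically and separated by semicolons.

field write; will horse

Bigram counts meeting the condition (at least 2 times):
  field write: 2
  will horse: 2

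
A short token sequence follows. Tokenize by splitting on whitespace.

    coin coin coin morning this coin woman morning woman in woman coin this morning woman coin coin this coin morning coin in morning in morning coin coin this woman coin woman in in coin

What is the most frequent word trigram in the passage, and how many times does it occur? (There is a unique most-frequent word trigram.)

"coin coin this", 2 times

Trigram frequencies (highest first):
  coin coin this: 2
  coin coin coin: 1
  coin coin morning: 1
  coin morning this: 1
  morning this coin: 1
  this coin woman: 1
  … (25 more, each ≤ 1)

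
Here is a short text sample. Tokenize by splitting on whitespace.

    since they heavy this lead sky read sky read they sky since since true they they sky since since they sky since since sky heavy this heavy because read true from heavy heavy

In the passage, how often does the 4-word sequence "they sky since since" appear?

Scanning the 30 overlapping 4-gram windows for "they sky since since":
  position 10–13: they sky since since
  position 16–19: they sky since since
  position 20–23: they sky since since

3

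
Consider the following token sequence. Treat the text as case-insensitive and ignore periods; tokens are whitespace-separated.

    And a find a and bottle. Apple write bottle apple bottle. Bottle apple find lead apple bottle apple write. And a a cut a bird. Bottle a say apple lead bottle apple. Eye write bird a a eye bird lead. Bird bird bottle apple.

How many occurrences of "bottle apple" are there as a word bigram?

6

Scanning the 43 overlapping bigram windows for "bottle apple":
  position 6–7: bottle apple
  position 9–10: bottle apple
  position 12–13: bottle apple
  position 17–18: bottle apple
  position 31–32: bottle apple
  position 43–44: bottle apple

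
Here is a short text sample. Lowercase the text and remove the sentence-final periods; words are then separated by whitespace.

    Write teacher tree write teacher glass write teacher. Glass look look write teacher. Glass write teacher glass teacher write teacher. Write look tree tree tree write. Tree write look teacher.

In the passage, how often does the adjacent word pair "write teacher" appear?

Scanning the 29 overlapping bigram windows for "write teacher":
  position 1–2: write teacher
  position 4–5: write teacher
  position 7–8: write teacher
  position 12–13: write teacher
  position 15–16: write teacher
  position 19–20: write teacher

6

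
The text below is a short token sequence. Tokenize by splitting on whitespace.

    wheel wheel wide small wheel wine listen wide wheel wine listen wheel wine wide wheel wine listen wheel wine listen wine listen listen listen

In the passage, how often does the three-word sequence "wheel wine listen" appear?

4

Scanning the 22 overlapping trigram windows for "wheel wine listen":
  position 5–7: wheel wine listen
  position 9–11: wheel wine listen
  position 15–17: wheel wine listen
  position 18–20: wheel wine listen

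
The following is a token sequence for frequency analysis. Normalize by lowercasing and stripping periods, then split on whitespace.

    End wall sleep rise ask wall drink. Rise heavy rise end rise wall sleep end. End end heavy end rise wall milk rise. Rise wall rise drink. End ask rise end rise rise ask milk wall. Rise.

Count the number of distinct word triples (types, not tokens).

37 tokens → 35 trigram windows in total.
Repeated trigrams (each contributes count−1 duplicates):
  end rise wall: 2
  rise end rise: 2
2 duplicate windows → 35 − 2 = 33 distinct.

33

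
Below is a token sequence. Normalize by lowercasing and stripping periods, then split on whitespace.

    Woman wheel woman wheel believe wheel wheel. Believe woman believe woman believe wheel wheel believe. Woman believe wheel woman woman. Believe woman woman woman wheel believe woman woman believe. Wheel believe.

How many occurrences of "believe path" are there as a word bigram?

0

Scanning the 30 overlapping bigram windows for "believe path":
  (none found)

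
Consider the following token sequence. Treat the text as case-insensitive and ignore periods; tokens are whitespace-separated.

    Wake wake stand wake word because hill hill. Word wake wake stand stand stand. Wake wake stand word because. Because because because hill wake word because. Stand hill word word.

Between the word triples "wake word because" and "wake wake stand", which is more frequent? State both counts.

"wake word because": 2 occurrences
"wake wake stand": 3 occurrences

"wake wake stand" (3 vs 2)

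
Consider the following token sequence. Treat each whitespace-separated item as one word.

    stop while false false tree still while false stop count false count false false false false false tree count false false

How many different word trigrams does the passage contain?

21 tokens → 19 trigram windows in total.
Repeated trigrams (each contributes count−1 duplicates):
  false false false: 3
  count false false: 2
  false false tree: 2
4 duplicate windows → 19 − 4 = 15 distinct.

15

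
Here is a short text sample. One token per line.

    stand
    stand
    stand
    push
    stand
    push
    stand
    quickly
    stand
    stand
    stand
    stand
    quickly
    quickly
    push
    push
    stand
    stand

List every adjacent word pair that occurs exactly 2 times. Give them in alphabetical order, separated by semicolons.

stand push; stand quickly

Bigram counts meeting the condition (exactly 2 times):
  stand push: 2
  stand quickly: 2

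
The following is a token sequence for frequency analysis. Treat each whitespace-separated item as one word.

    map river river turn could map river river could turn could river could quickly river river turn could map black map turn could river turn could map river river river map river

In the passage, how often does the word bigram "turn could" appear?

5

Scanning the 31 overlapping bigram windows for "turn could":
  position 4–5: turn could
  position 10–11: turn could
  position 17–18: turn could
  position 22–23: turn could
  position 25–26: turn could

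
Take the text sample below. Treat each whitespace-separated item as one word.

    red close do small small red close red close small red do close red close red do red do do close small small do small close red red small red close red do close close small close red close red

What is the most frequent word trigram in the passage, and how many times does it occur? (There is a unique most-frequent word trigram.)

Trigram frequencies (highest first):
  red close red: 4
  close red close: 3
  small red close: 2
  red do close: 2
  close red do: 2
  small close red: 2
  … (23 more, each ≤ 1)

"red close red", 4 times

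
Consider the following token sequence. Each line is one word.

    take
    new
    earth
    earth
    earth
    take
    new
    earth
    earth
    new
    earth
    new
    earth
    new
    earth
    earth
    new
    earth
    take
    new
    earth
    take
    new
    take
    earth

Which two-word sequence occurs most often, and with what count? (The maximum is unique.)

Bigram frequencies (highest first):
  new earth: 7
  take new: 4
  earth earth: 4
  earth new: 4
  earth take: 3
  new take: 1
  … (1 more, each ≤ 1)

"new earth", 7 times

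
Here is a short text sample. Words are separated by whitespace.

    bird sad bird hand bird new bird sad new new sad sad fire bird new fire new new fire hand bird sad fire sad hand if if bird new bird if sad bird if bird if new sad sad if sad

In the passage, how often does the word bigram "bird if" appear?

Scanning the 40 overlapping bigram windows for "bird if":
  position 30–31: bird if
  position 33–34: bird if
  position 35–36: bird if

3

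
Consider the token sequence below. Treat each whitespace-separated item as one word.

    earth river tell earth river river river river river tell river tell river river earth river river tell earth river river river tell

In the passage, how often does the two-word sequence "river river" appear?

8

Scanning the 22 overlapping bigram windows for "river river":
  position 5–6: river river
  position 6–7: river river
  position 7–8: river river
  position 8–9: river river
  position 13–14: river river
  position 16–17: river river
  position 20–21: river river
  position 21–22: river river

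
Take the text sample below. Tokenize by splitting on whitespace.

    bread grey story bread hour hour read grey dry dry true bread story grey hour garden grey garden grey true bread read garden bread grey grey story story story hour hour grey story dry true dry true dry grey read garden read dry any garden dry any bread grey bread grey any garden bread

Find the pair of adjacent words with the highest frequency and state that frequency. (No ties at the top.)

"bread grey", 4 times

Bigram frequencies (highest first):
  bread grey: 4
  grey story: 3
  dry true: 3
  hour hour: 2
  true bread: 2
  garden grey: 2
  … (31 more, each ≤ 2)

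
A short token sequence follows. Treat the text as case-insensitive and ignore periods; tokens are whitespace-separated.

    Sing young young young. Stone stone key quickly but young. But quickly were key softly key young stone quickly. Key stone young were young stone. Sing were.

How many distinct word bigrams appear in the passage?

27 tokens → 26 bigram windows in total.
Repeated bigrams (each contributes count−1 duplicates):
  young stone: 3
  young young: 2
3 duplicate windows → 26 − 3 = 23 distinct.

23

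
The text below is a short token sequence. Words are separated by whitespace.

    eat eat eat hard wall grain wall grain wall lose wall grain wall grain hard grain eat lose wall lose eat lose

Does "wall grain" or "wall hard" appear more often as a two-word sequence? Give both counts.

"wall grain" (4 vs 0)

"wall grain": 4 occurrences
"wall hard": 0 occurrences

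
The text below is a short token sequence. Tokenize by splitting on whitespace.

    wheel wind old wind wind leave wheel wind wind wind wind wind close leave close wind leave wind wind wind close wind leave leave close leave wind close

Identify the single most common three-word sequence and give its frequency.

Trigram frequencies (highest first):
  wind wind wind: 4
  wind wind close: 2
  close wind leave: 2
  wheel wind old: 1
  wind old wind: 1
  old wind wind: 1
  … (15 more, each ≤ 1)

"wind wind wind", 4 times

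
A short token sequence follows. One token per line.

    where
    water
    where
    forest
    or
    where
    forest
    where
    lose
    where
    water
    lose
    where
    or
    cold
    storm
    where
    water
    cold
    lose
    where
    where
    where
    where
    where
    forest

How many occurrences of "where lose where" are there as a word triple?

Scanning the 24 overlapping trigram windows for "where lose where":
  position 8–10: where lose where

1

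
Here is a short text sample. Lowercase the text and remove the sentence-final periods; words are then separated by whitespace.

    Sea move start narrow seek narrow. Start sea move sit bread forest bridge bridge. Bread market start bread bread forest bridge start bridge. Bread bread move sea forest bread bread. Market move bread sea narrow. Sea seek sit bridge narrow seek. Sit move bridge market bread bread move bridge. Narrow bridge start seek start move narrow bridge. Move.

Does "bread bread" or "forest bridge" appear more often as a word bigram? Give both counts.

"bread bread": 4 occurrences
"forest bridge": 2 occurrences

"bread bread" (4 vs 2)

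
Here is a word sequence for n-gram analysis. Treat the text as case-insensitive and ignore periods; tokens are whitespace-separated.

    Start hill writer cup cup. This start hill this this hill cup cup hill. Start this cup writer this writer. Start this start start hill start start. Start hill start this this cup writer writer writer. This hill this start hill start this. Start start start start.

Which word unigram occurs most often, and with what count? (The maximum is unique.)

Unigram frequencies (highest first):
  start: 16
  this: 11
  hill: 8
  writer: 6
  cup: 6

"start", 16 times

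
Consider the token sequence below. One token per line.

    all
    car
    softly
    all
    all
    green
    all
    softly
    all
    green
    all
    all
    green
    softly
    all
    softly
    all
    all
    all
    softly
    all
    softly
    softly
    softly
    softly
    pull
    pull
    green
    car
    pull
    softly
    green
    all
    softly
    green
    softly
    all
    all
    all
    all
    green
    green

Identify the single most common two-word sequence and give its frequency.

"all all", 7 times

Bigram frequencies (highest first):
  all all: 7
  softly all: 6
  all softly: 5
  all green: 4
  green all: 3
  softly softly: 3
  … (11 more, each ≤ 2)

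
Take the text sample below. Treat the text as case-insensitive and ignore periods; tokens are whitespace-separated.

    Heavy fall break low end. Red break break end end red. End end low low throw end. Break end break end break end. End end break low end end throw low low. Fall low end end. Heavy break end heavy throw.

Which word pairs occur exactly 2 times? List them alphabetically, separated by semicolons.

break low; end heavy; end red; low low

Bigram counts meeting the condition (exactly 2 times):
  break low: 2
  end heavy: 2
  end red: 2
  low low: 2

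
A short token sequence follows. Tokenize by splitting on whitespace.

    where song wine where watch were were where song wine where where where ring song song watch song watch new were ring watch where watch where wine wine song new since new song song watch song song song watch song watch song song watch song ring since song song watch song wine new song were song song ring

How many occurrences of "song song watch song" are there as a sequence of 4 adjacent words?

5

Scanning the 55 overlapping 4-gram windows for "song song watch song":
  position 15–18: song song watch song
  position 33–36: song song watch song
  position 37–40: song song watch song
  position 42–45: song song watch song
  position 48–51: song song watch song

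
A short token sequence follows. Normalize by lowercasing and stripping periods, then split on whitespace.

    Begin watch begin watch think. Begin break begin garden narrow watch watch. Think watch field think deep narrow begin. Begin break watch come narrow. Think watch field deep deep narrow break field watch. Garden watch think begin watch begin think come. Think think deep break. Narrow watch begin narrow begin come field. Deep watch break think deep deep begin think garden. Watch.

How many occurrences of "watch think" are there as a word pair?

3

Scanning the 61 overlapping bigram windows for "watch think":
  position 4–5: watch think
  position 12–13: watch think
  position 35–36: watch think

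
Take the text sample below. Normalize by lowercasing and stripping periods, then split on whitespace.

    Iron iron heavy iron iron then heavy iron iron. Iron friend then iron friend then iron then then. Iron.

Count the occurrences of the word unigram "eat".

Scanning the 19 tokens for "eat":
  (none found)

0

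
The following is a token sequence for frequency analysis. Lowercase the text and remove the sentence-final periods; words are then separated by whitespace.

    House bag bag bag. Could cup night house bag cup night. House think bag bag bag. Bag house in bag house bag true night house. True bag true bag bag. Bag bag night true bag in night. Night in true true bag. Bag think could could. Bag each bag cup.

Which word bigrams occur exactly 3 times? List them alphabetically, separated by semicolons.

house bag; night house

Bigram counts meeting the condition (exactly 3 times):
  house bag: 3
  night house: 3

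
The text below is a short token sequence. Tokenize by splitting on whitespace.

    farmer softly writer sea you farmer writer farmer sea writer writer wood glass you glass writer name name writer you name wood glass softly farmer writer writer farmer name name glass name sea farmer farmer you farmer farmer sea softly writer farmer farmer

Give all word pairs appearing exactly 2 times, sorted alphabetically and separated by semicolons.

farmer sea; farmer writer; name name; softly writer; wood glass; writer writer; you farmer

Bigram counts meeting the condition (exactly 2 times):
  farmer sea: 2
  farmer writer: 2
  name name: 2
  softly writer: 2
  wood glass: 2
  writer writer: 2
  you farmer: 2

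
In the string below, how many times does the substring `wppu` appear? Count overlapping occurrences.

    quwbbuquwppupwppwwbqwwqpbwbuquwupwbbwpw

Sliding a length-4 window over the 39 characters (36 positions):
  position 9–12: wppu

1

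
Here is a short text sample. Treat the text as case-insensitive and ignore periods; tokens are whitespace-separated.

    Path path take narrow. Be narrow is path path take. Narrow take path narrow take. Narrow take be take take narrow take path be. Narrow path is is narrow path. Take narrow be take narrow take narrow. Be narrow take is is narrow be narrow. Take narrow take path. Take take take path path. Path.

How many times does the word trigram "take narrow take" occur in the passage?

Scanning the 53 overlapping trigram windows for "take narrow take":
  position 10–12: take narrow take
  position 15–17: take narrow take
  position 20–22: take narrow take
  position 34–36: take narrow take
  position 46–48: take narrow take

5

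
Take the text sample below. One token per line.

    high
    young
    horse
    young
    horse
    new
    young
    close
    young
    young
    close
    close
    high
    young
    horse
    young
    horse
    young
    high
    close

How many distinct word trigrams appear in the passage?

14

20 tokens → 18 trigram windows in total.
Repeated trigrams (each contributes count−1 duplicates):
  young horse young: 3
  high young horse: 2
  horse young horse: 2
4 duplicate windows → 18 − 4 = 14 distinct.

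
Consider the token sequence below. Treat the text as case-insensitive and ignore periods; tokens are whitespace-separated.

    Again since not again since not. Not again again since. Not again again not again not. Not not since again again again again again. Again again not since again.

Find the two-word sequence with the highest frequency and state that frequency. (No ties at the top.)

"again again", 8 times

Bigram frequencies (highest first):
  again again: 8
  not again: 4
  again since: 3
  since not: 3
  not not: 3
  again not: 3
  … (2 more, each ≤ 2)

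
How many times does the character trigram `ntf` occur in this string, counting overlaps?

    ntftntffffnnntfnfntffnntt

4

Sliding a length-3 window over the 25 characters (23 positions):
  position 1–3: ntf
  position 5–7: ntf
  position 13–15: ntf
  position 18–20: ntf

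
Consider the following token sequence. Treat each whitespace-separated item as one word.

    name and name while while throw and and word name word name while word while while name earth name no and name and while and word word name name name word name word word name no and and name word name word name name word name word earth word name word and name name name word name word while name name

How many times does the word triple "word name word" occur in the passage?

6

Scanning the 59 overlapping trigram windows for "word name word":
  position 9–11: word name word
  position 31–33: word name word
  position 40–42: word name word
  position 45–47: word name word
  position 49–51: word name word
  position 56–58: word name word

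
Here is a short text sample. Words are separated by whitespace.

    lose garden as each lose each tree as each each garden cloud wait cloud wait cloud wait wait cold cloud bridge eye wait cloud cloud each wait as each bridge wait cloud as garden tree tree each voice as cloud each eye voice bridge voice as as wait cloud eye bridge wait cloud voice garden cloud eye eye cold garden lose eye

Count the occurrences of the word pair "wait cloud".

Scanning the 61 overlapping bigram windows for "wait cloud":
  position 13–14: wait cloud
  position 15–16: wait cloud
  position 23–24: wait cloud
  position 31–32: wait cloud
  position 48–49: wait cloud
  position 52–53: wait cloud

6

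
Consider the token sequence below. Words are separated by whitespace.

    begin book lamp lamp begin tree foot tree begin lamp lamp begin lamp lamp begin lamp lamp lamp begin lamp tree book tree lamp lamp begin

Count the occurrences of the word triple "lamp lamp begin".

5

Scanning the 24 overlapping trigram windows for "lamp lamp begin":
  position 3–5: lamp lamp begin
  position 10–12: lamp lamp begin
  position 13–15: lamp lamp begin
  position 17–19: lamp lamp begin
  position 24–26: lamp lamp begin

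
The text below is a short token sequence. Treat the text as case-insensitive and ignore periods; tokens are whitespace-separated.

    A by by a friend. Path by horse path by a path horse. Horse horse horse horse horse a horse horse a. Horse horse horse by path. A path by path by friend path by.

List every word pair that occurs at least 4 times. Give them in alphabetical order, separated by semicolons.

horse horse; path by

Bigram counts meeting the condition (at least 4 times):
  horse horse: 8
  path by: 5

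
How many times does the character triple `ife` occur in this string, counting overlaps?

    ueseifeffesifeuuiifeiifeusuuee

Sliding a length-3 window over the 30 characters (28 positions):
  position 5–7: ife
  position 12–14: ife
  position 18–20: ife
  position 22–24: ife

4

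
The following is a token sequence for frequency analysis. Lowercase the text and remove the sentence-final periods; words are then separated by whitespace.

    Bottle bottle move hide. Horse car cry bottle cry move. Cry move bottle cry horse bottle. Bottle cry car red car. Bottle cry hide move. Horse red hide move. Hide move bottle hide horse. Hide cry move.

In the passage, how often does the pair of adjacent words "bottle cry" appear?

Scanning the 36 overlapping bigram windows for "bottle cry":
  position 8–9: bottle cry
  position 13–14: bottle cry
  position 17–18: bottle cry
  position 22–23: bottle cry

4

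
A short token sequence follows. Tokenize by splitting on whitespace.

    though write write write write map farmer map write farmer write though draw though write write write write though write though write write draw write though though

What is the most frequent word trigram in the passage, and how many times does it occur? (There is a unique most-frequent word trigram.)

"write write write", 4 times

Trigram frequencies (highest first):
  write write write: 4
  though write write: 3
  write though write: 2
  write write map: 1
  write map farmer: 1
  map farmer map: 1
  … (13 more, each ≤ 1)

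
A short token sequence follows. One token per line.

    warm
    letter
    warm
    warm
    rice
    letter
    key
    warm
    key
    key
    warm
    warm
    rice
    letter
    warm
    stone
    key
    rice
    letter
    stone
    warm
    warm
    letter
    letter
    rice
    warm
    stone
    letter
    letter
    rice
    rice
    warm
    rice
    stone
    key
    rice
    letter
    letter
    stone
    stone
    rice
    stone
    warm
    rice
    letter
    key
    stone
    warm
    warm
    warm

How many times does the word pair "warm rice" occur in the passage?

4

Scanning the 49 overlapping bigram windows for "warm rice":
  position 4–5: warm rice
  position 12–13: warm rice
  position 32–33: warm rice
  position 43–44: warm rice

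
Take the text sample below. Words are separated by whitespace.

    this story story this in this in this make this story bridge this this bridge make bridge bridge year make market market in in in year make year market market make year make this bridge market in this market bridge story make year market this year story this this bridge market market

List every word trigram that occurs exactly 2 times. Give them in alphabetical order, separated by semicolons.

Trigram counts meeting the condition (exactly 2 times):
  make year market: 2
  this bridge market: 2
  this in this: 2
  this this bridge: 2

make year market; this bridge market; this in this; this this bridge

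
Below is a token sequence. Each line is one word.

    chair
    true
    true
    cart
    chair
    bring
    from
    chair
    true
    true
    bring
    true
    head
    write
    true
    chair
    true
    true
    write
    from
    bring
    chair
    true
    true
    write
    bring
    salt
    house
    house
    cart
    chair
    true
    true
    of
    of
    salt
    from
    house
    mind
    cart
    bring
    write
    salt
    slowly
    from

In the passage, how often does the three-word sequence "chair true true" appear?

Scanning the 43 overlapping trigram windows for "chair true true":
  position 1–3: chair true true
  position 8–10: chair true true
  position 16–18: chair true true
  position 22–24: chair true true
  position 31–33: chair true true

5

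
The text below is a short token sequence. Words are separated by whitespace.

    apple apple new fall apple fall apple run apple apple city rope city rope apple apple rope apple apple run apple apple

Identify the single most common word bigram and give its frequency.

Bigram frequencies (highest first):
  apple apple: 5
  fall apple: 2
  apple run: 2
  run apple: 2
  city rope: 2
  rope apple: 2
  … (6 more, each ≤ 1)

"apple apple", 5 times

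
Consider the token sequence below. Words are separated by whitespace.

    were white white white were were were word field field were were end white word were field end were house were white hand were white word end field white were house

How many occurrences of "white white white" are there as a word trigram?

1

Scanning the 29 overlapping trigram windows for "white white white":
  position 2–4: white white white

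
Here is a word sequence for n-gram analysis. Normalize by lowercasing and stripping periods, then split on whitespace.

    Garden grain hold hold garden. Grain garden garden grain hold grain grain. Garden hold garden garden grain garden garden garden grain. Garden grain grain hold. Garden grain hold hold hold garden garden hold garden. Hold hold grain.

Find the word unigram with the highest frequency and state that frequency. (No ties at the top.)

Unigram frequencies (highest first):
  garden: 15
  grain: 11
  hold: 11

"garden", 15 times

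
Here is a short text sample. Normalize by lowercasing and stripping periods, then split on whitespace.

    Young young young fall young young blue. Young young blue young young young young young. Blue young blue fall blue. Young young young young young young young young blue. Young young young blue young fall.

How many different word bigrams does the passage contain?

35 tokens → 34 bigram windows in total.
Repeated bigrams (each contributes count−1 duplicates):
  young young: 17
  blue young: 6
  young blue: 6
  young fall: 2
27 duplicate windows → 34 − 27 = 7 distinct.

7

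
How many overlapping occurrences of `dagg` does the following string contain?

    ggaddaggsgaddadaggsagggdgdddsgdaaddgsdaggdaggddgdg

Sliding a length-4 window over the 50 characters (47 positions):
  position 5–8: dagg
  position 15–18: dagg
  position 38–41: dagg
  position 42–45: dagg

4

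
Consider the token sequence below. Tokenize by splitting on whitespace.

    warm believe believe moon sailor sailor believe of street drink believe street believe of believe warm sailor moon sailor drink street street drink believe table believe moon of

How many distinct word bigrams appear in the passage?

28 tokens → 27 bigram windows in total.
Repeated bigrams (each contributes count−1 duplicates):
  believe moon: 2
  believe of: 2
  drink believe: 2
  moon sailor: 2
  street drink: 2
5 duplicate windows → 27 − 5 = 22 distinct.

22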